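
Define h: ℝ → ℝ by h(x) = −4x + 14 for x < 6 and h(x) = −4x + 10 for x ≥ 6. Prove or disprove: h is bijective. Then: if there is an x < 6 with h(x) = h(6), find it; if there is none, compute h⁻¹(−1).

Both pieces are strictly decreasing (slopes −4 and −4), so each is injective on its own interval.
The left piece maps (−∞, 6) onto (−10, ∞); the right piece maps [6, ∞) onto (−∞, −14].
The images leave a gap (−10 has no preimage), so h is not surjective, hence not bijective.
Because the two images are disjoint, no x < 6 has h(x) = h(6), so we compute h⁻¹(−1): −1 lies in (−10, ∞), so solve −4x + 14 = −1: x = (−1 − 14)/(−4) = 15/4.

15/4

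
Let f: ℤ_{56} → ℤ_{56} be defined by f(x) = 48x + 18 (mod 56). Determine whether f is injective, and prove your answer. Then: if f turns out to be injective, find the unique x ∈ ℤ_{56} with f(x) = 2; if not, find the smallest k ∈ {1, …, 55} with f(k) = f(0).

7

We have gcd(48, 56) = 8 > 1. Taking x_1 = 0 and x_2 = 7: f(0) = 18 and f(7) = 48·7 + 18 = 354 ≡ 18 (mod 56).
So f(0) = f(7) while 0 ≠ 7, so f is not injective.
Since f is not injective, we find the least positive k with f(k) = f(0): this means 48k ≡ 0 (mod 56), i.e. 56 ∣ 48k. Since gcd(48, 56) = 8, dividing through by 8 this holds exactly when 7 ∣ 6k, and as gcd(6, 7) = 1, exactly when 7 ∣ k.
The smallest positive such k is 7.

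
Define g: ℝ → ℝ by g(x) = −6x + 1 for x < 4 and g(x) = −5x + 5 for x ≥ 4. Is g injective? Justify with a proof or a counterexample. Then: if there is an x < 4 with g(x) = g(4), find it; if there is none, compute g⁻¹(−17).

8/3

Both pieces are strictly decreasing (slopes −6 and −5), so each is injective on its own interval.
The left piece maps (−∞, 4) onto (−23, ∞); the right piece maps [4, ∞) onto (−∞, −15].
These images overlap. In particular g(4) = −15 (right piece), and solving −6x + 1 = −15 on the left piece gives x = 8/3 < 4.
So g(8/3) = g(4) with 8/3 ≠ 4, and g is not injective. This x = 8/3 is the requested value below 4.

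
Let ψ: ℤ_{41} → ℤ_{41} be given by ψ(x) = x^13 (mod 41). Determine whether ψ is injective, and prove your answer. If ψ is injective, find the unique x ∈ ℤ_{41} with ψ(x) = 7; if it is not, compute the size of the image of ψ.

Since 41 is prime, the nonzero elements of ℤ_{41} form a cyclic group of order 40.
As gcd(13, 40) = 1, raising to the 13th power is a bijection on this group: if s^13 ≡ t^13 then (st^{−1})^13 = 1, and the only element of order dividing gcd(13, 40) = 1 is 1, so s = t.
With ψ(0) = 0 this makes ψ injective on all of ℤ_{41}, hence bijective (finite equal-size domain and codomain). In particular ψ is injective.
Since ψ is injective, we find the preimage of 7. The inverse of x ↦ x^13 on (ℤ_{41})^× is x ↦ x^37, because 13·37 = 481 = 12·40 + 1 ≡ 1 (mod 40) and x^{40} = 1 for x ≠ 0 (Fermat). So ψ⁻¹(7) = 7^37 mod 41.
Repeated squaring mod 41: 7^1 ≡ 7, 7^2 ≡ 7² = 49 ≡ 8, 7^4 ≡ 8² = 64 ≡ 23, 7^8 ≡ 23² = 529 ≡ 37, 7^16 ≡ 37² = 1369 ≡ 16, 7^32 ≡ 16² = 256 ≡ 10. Since 37 = 32 + 4 + 1, 7^37 ≡ 10·23·7: 10·23 = 230 ≡ 25, then 25·7 = 175 ≡ 11. So 7^37 ≡ 11 (mod 41).
Hence ψ⁻¹(7) = 11.

11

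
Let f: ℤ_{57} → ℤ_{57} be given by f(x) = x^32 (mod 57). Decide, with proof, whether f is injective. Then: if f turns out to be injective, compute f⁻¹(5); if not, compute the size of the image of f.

20

f(8): Repeated squaring mod 57: 8^1 ≡ 8, 8^2 ≡ 8² = 64 ≡ 7, 8^4 ≡ 7² = 49, 8^8 ≡ 49² = 2401 ≡ 7, 8^16 ≡ 7² = 49, 8^32 ≡ 49² = 2401 ≡ 7. So 8^32 ≡ 7 (mod 57).
f(11): Repeated squaring mod 57: 11^1 ≡ 11, 11^2 ≡ 11² = 121 ≡ 7, 11^4 ≡ 7² = 49, 11^8 ≡ 49² = 2401 ≡ 7, 11^16 ≡ 7² = 49, 11^32 ≡ 49² = 2401 ≡ 7. So 11^32 ≡ 7 (mod 57).
So f(8) = f(11) = 7 while 8 ≠ 11, thus f is not injective.
Since f is not injective, we determine |image(f)|. Computing x^32 mod 57 for each x (by repeated squaring, reducing mod 57 at every step), the values f(0), f(1), …, f(56) are: 0, 1, 25, 42, 55, 28, 24, 49, 7, 54, 16, 7, 30, 43, 28, 36, 4, 25, 39, 19, 1, 6, 4, 55, 9, 43, 49, 45, 16, 16, 45, 49, 43, 9, 55, 4, 6, 1, 19, 39, 25, 4, 36, 28, 43, 30, 7, 16, 54, 7, 49, 24, 28, 55, 42, 25, 1.
The distinct values are {0, 1, 4, 6, 7, 9, 16, 19, 24, 25, 28, 30, 36, 39, 42, 43, 45, 49, 54, 55}; there are 20 of them.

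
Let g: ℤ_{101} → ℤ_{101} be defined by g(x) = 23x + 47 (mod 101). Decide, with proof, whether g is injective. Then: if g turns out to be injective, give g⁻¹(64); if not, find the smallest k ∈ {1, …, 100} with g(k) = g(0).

If g(u) = g(v), then 23u ≡ 23v (mod 101). Because gcd(23, 101) = 1, we may cancel 23 to get u ≡ v (mod 101).
Hence g is injective.
We now compute 23⁻¹ mod 101 explicitly. Euclid's algorithm: 101 = 4·23 + 9, 23 = 2·9 + 5, 9 = 1·5 + 4, 5 = 1·4 + 1; back-substituting gives 1 = 22·23 − 5·101, so 23⁻¹ ≡ 22 (mod 101).
Since g is injective, we compute g⁻¹(64): solve 23x + 47 ≡ 64 (mod 101), i.e. 23x ≡ 17 (mod 101).
Multiplying by 23⁻¹ = 22 gives x ≡ 22·17 = 374 = 3·101 + 71 ≡ 71 (mod 101).
Check: g(71) = 23·71 + 47 = 1680 = 16·101 + 64 ≡ 64 (mod 101).

71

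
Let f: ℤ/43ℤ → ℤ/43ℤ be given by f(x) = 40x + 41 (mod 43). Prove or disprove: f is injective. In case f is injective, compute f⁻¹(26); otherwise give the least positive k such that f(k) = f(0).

5

Recall that injectivity means: for all u, v in the domain, f(u) = f(v) implies u = v.
Suppose f(u) = f(v) in ℤ/43ℤ. Then 40u + 41 ≡ 40v + 41 (mod 43), thus 40(u − v) ≡ 0 (mod 43).
Since gcd(40, 43) = 1, 40 is invertible modulo 43, so u − v ≡ 0 (mod 43), i.e. u = v.
Therefore f is injective.
We now compute 40⁻¹ mod 43 explicitly. Euclid's algorithm: 43 = 1·40 + 3, 40 = 13·3 + 1; back-substituting gives 1 = 14·40 − 13·43, so 40⁻¹ ≡ 14 (mod 43).
Since f is injective, we find f⁻¹(26): we need 40x ≡ 26 − 41 ≡ 28 (mod 43). Using 40⁻¹ = 14: x ≡ 14·28 = 392 = 9·43 + 5, so x = 5.
Check: f(5) = 40·5 + 41 = 241 = 5·43 + 26 ≡ 26 (mod 43).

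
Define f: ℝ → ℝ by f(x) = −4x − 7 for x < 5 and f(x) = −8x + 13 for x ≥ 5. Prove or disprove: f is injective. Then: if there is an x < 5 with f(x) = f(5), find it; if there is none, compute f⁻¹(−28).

Both pieces are strictly decreasing (slopes −4 and −8), so each is injective on its own interval.
The left piece maps (−∞, 5) onto (−27, ∞); the right piece maps [5, ∞) onto (−∞, −27].
These images are disjoint, so no value is attained by both pieces. Therefore f is injective.
Because the two images are disjoint, no x < 5 has f(x) = f(5), so we compute f⁻¹(−28): −28 lies in (−∞, −27], so solve −8x + 13 = −28: x = (−28 − 13)/(−8) = 41/8.

41/8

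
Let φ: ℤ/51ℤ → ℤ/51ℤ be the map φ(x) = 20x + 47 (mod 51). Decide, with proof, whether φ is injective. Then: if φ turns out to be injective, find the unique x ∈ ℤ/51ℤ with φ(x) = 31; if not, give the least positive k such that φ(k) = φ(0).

Suppose φ(a) = φ(b) in ℤ/51ℤ. Then 20a + 47 ≡ 20b + 47 (mod 51), hence 20(a − b) ≡ 0 (mod 51).
Since gcd(20, 51) = 1, 20 is invertible modulo 51, therefore a − b ≡ 0 (mod 51), i.e. a = b.
Thus φ is injective.
We now compute 20⁻¹ mod 51 explicitly. Euclid's algorithm: 51 = 2·20 + 11, 20 = 1·11 + 9, 11 = 1·9 + 2, 9 = 4·2 + 1; back-substituting gives 1 = 23·20 − 9·51, so 20⁻¹ ≡ 23 (mod 51).
Since φ is injective, we compute φ⁻¹(31): solve 20x + 47 ≡ 31 (mod 51), i.e. 20x ≡ 35 (mod 51).
Multiplying by 20⁻¹ = 23 gives x ≡ 23·35 = 805 = 15·51 + 40 ≡ 40 (mod 51).
Check: φ(40) = 20·40 + 47 = 847 = 16·51 + 31 ≡ 31 (mod 51).

40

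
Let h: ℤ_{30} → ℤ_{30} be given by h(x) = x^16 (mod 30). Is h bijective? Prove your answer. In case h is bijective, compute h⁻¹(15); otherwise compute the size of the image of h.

h(2): Repeated squaring mod 30: 2^1 ≡ 2, 2^2 ≡ 2² = 4, 2^4 ≡ 4² = 16, 2^8 ≡ 16² = 256 ≡ 16, 2^16 ≡ 16² = 256 ≡ 16. So 2^16 ≡ 16 (mod 30).
h(4): Repeated squaring mod 30: 4^1 ≡ 4, 4^2 ≡ 4² = 16, 4^4 ≡ 16² = 256 ≡ 16, 4^8 ≡ 16² = 256 ≡ 16, 4^16 ≡ 16² = 256 ≡ 16. So 4^16 ≡ 16 (mod 30).
So h(2) = h(4) = 16 while 2 ≠ 4, so h is not injective, hence not bijective.
Since h is not bijective, we determine |image(h)|. Computing x^16 mod 30 for each x (by repeated squaring, reducing mod 30 at every step), the values h(0), h(1), …, h(29) are: 0, 1, 16, 21, 16, 25, 6, 1, 16, 21, 10, 1, 6, 1, 16, 15, 16, 1, 6, 1, 10, 21, 16, 1, 6, 25, 16, 21, 16, 1.
The distinct values are {0, 1, 6, 10, 15, 16, 21, 25}; there are 8 of them.

8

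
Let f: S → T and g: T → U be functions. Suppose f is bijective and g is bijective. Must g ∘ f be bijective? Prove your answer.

Injectivity: if g(f(u)) = g(f(v)) then f(u) = f(v) (g injective) so u = v (f injective).
Surjectivity: for c ∈ U pick b with g(b) = c, then a with f(a) = b; then (g ∘ f)(a) = c.
Hence g ∘ f is bijective.

bijective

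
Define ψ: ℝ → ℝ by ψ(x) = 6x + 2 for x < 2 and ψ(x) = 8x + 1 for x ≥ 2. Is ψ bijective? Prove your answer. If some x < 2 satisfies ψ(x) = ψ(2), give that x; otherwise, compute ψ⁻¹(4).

Both pieces are strictly increasing (slopes 6 and 8), so each is injective on its own interval.
The left piece maps (−∞, 2) onto (−∞, 14); the right piece maps [2, ∞) onto [17, ∞).
The images leave a gap (14 has no preimage), so ψ is not surjective, hence not bijective.
Because the two images are disjoint, no x < 2 has ψ(x) = ψ(2), so we compute ψ⁻¹(4): 4 lies in (−∞, 14), so solve 6x + 2 = 4: x = (4 − 2)/6 = 1/3.

1/3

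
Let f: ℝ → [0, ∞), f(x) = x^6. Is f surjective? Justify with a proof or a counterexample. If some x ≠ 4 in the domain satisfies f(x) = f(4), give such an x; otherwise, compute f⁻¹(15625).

For any y ∈ [0, ∞), x = y^{1/6} ∈ ℝ satisfies x^6 = y, so f is surjective.
For the follow-up, such an x exists: taking x = −4 ∈ ℝ gives f(−4) = 4096 = f(4) with −4 ≠ 4.

-4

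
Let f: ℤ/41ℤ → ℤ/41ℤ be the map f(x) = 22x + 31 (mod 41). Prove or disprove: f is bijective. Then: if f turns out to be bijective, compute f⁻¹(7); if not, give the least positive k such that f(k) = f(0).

25

Recall: f is injective when f(s) = f(t) forces s = t.
Suppose f(s) = f(t) in ℤ/41ℤ. Then 22s + 31 ≡ 22t + 31 (mod 41), therefore 22(s − t) ≡ 0 (mod 41).
Since gcd(22, 41) = 1, 22 is invertible modulo 41, therefore s − t ≡ 0 (mod 41), i.e. s = t.
We now compute 22⁻¹ mod 41 explicitly. Euclid's algorithm: 41 = 1·22 + 19, 22 = 1·19 + 3, 19 = 6·3 + 1; back-substituting gives 1 = 28·22 − 15·41, so 22⁻¹ ≡ 28 (mod 41).
For any y ∈ ℤ/41ℤ, x = 28(y − 31) mod 41 satisfies f(x) = 22·28(y − 31) + 31 ≡ y (since 22·28 ≡ 1 mod 41). So every y has a preimage.
Therefore f is bijective.
Since f is bijective, we find f⁻¹(7): we need 22x ≡ 7 − 31 ≡ 17 (mod 41). Using 22⁻¹ = 28: x ≡ 28·17 = 476 = 11·41 + 25, so x = 25.
Check: f(25) = 22·25 + 31 = 581 = 14·41 + 7 ≡ 7 (mod 41).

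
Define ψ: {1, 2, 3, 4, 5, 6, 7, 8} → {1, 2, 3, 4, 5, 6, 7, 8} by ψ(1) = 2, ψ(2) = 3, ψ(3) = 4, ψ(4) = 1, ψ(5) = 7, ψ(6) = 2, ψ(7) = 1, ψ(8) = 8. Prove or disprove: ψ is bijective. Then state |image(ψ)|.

6

ψ(1) = 2 = ψ(6) with 1 ≠ 6, so ψ is not injective, hence not bijective.
The image of ψ is {1, 2, 3, 4, 7, 8}, which has 6 elements.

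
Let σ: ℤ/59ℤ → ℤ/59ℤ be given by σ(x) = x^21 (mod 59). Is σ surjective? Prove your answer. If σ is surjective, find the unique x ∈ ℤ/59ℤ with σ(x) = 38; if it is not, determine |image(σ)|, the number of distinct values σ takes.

Since 59 is prime, the nonzero elements of ℤ/59ℤ form a cyclic group of order 58.
As gcd(21, 58) = 1, raising to the 21st power is a bijection on this group: if x_1^21 ≡ x_2^21 then (x_1x_2^{−1})^21 = 1, and the only element of order dividing gcd(21, 58) = 1 is 1, so x_1 = x_2.
With σ(0) = 0 this makes σ injective on all of ℤ/59ℤ, hence bijective (finite equal-size domain and codomain). In particular σ is surjective.
Since σ is surjective, we find the preimage of 38. The inverse of x ↦ x^21 on (ℤ/59ℤ)^× is x ↦ x^47, because 21·47 = 987 = 17·58 + 1 ≡ 1 (mod 58) and x^{58} = 1 for x ≠ 0 (Fermat). So σ⁻¹(38) = 38^47 mod 59.
Repeated squaring mod 59: 38^1 ≡ 38, 38^2 ≡ 38² = 1444 ≡ 28, 38^4 ≡ 28² = 784 ≡ 17, 38^8 ≡ 17² = 289 ≡ 53, 38^16 ≡ 53² = 2809 ≡ 36, 38^32 ≡ 36² = 1296 ≡ 57. Since 47 = 32 + 8 + 4 + 2 + 1, 38^47 ≡ 57·53·17·28·38: 57·53 = 3021 ≡ 12, then 12·17 = 204 ≡ 27, then 27·28 = 756 ≡ 48, then 48·38 = 1824 ≡ 54. So 38^47 ≡ 54 (mod 59).
Hence σ⁻¹(38) = 54.

54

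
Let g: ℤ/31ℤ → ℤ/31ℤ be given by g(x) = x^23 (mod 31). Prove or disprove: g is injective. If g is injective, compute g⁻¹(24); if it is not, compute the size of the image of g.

13

Since 31 is prime, the nonzero elements of ℤ/31ℤ form a cyclic group of order 30.
As gcd(23, 30) = 1, raising to the 23rd power is a bijection on this group: if s^23 ≡ t^23 then (st^{−1})^23 = 1, and the only element of order dividing gcd(23, 30) = 1 is 1, so s = t.
With g(0) = 0 this makes g injective on all of ℤ/31ℤ, hence bijective (finite equal-size domain and codomain). In particular g is injective.
Since g is injective, we find the preimage of 24. The inverse of x ↦ x^23 on (ℤ/31ℤ)^× is x ↦ x^17, because 23·17 = 391 = 13·30 + 1 ≡ 1 (mod 30) and x^{30} = 1 for x ≠ 0 (Fermat). So g⁻¹(24) = 24^17 mod 31.
Repeated squaring mod 31: 24^1 ≡ 24, 24^2 ≡ 24² = 576 ≡ 18, 24^4 ≡ 18² = 324 ≡ 14, 24^8 ≡ 14² = 196 ≡ 10, 24^16 ≡ 10² = 100 ≡ 7. Since 17 = 16 + 1, 24^17 ≡ 7·24: 7·24 = 168 ≡ 13. So 24^17 ≡ 13 (mod 31).
Hence g⁻¹(24) = 13.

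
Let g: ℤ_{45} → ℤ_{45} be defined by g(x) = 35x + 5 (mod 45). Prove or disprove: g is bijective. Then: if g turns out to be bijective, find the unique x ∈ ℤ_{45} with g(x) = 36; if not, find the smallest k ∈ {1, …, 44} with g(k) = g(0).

Recall that g is injective if g(a) = g(b) implies a = b.
We have gcd(35, 45) = 5 > 1. Taking a = 0 and b = 9: g(0) = 5 and g(9) = 35·9 + 5 = 320 ≡ 5 (mod 45).
So g(0) = g(9) while 0 ≠ 9, therefore g is not injective, hence not bijective.
Since g is not bijective, we find the least positive k with g(k) = g(0): this means 35k ≡ 0 (mod 45), i.e. 45 ∣ 35k. Since gcd(35, 45) = 5, dividing through by 5 this holds exactly when 9 ∣ 7k, and as gcd(7, 9) = 1, exactly when 9 ∣ k.
The smallest positive such k is 9.

9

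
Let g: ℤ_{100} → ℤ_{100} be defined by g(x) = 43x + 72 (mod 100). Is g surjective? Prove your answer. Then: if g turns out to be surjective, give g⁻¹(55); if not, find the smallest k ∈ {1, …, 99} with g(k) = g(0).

Since gcd(43, 100) = 1, 43 is invertible modulo 100. Euclid's algorithm: 100 = 2·43 + 14, 43 = 3·14 + 1; back-substituting gives 1 = 7·43 − 3·100, so 43⁻¹ ≡ 7 (mod 100).
Then y ↦ 7(y − 72) is a two-sided inverse to g, so every y ∈ ℤ_{100} has a preimage.
So g is surjective.
Since g is surjective, we compute g⁻¹(55): solve 43x + 72 ≡ 55 (mod 100), i.e. 43x ≡ 83 (mod 100).
Multiplying by 43⁻¹ = 7 gives x ≡ 7·83 = 581 = 5·100 + 81 ≡ 81 (mod 100).
Check: g(81) = 43·81 + 72 = 3555 = 35·100 + 55 ≡ 55 (mod 100).

81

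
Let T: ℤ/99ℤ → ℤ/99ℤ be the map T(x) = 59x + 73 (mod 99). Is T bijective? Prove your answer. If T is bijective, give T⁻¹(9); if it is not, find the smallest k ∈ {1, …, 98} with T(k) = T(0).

If T(s) = T(t), then 59s ≡ 59t (mod 99). Because gcd(59, 99) = 1, we may cancel 59 to get s ≡ t (mod 99).
We now compute 59⁻¹ mod 99 explicitly. Euclid's algorithm: 99 = 1·59 + 40, 59 = 1·40 + 19, 40 = 2·19 + 2, 19 = 9·2 + 1; back-substituting gives 1 = 47·59 − 28·99, so 59⁻¹ ≡ 47 (mod 99).
Then y ↦ 47(y − 73) is a two-sided inverse to T, so every y ∈ ℤ/99ℤ has a preimage.
Therefore T is bijective.
Since T is bijective, we compute T⁻¹(9): solve 59x + 73 ≡ 9 (mod 99), i.e. 59x ≡ 35 (mod 99).
Multiplying by 59⁻¹ = 47 gives x ≡ 47·35 = 1645 = 16·99 + 61 ≡ 61 (mod 99).
Check: T(61) = 59·61 + 73 = 3672 = 37·99 + 9 ≡ 9 (mod 99).

61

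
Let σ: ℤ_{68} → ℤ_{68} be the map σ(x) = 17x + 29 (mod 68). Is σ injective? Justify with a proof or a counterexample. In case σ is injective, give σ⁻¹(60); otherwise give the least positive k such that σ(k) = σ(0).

We have gcd(17, 68) = 17 > 1. Taking s = 0 and t = 4: σ(0) = 29 and σ(4) = 17·4 + 29 = 97 ≡ 29 (mod 68).
So σ(0) = σ(4) while 0 ≠ 4, hence σ is not injective.
Since σ is not injective, we find the least positive k with σ(k) = σ(0): this means 17k ≡ 0 (mod 68), i.e. 68 ∣ 17k. Since gcd(17, 68) = 17, dividing through by 17 this holds exactly when 4 ∣ k.
The smallest positive such k is 4.

4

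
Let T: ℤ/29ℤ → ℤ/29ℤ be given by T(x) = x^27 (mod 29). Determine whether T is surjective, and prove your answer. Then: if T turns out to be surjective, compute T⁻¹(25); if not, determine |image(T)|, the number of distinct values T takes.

Since 29 is prime, the nonzero elements of ℤ/29ℤ form a cyclic group of order 28.
As gcd(27, 28) = 1, raising to the 27th power is a bijection on this group: if x_1^27 ≡ x_2^27 then (x_1x_2^{−1})^27 = 1, and the only element of order dividing gcd(27, 28) = 1 is 1, so x_1 = x_2.
With T(0) = 0 this makes T injective on all of ℤ/29ℤ, hence bijective (finite equal-size domain and codomain). In particular T is surjective.
Since T is surjective, we find the preimage of 25. The inverse of x ↦ x^27 on (ℤ/29ℤ)^× is x ↦ x^27, because 27·27 = 729 = 26·28 + 1 ≡ 1 (mod 28) and x^{28} = 1 for x ≠ 0 (Fermat). So T⁻¹(25) = 25^27 mod 29.
Repeated squaring mod 29: 25^1 ≡ 25, 25^2 ≡ 25² = 625 ≡ 16, 25^4 ≡ 16² = 256 ≡ 24, 25^8 ≡ 24² = 576 ≡ 25, 25^16 ≡ 25² = 625 ≡ 16. Since 27 = 16 + 8 + 2 + 1, 25^27 ≡ 16·25·16·25: 16·25 = 400 ≡ 23, then 23·16 = 368 ≡ 20, then 20·25 = 500 ≡ 7. So 25^27 ≡ 7 (mod 29).
Hence T⁻¹(25) = 7.

7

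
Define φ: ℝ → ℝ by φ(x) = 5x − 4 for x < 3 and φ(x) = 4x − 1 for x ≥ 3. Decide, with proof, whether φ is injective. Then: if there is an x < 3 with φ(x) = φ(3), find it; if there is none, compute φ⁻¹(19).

Both pieces are strictly increasing (slopes 5 and 4), so each is injective on its own interval.
The left piece maps (−∞, 3) onto (−∞, 11); the right piece maps [3, ∞) onto [11, ∞).
These images are disjoint, so no value is attained by both pieces. Thus φ is injective.
Because the two images are disjoint, no x < 3 has φ(x) = φ(3), so we compute φ⁻¹(19): 19 lies in [11, ∞), so solve 4x − 1 = 19: x = (19 + 1)/4 = 5.

5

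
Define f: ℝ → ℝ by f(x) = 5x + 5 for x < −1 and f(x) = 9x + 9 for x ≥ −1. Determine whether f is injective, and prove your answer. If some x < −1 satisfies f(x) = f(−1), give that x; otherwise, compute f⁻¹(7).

Both pieces are strictly increasing (slopes 5 and 9), so each is injective on its own interval.
The left piece maps (−∞, −1) onto (−∞, 0); the right piece maps [−1, ∞) onto [0, ∞).
These images are disjoint, so no value is attained by both pieces. So f is injective.
Because the two images are disjoint, no x < −1 has f(x) = f(−1), so we compute f⁻¹(7): 7 lies in [0, ∞), so solve 9x + 9 = 7: x = (7 − 9)/9 = −2/9.

-2/9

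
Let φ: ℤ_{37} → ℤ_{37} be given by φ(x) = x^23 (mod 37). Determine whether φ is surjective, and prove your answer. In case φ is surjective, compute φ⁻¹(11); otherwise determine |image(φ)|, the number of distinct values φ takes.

27

Since 37 is prime, the nonzero elements of ℤ_{37} form a cyclic group of order 36.
As gcd(23, 36) = 1, raising to the 23rd power is a bijection on this group: if a^23 ≡ b^23 then (ab^{−1})^23 = 1, and the only element of order dividing gcd(23, 36) = 1 is 1, so a = b.
With φ(0) = 0 this makes φ injective on all of ℤ_{37}, hence bijective (finite equal-size domain and codomain). In particular φ is surjective.
Since φ is surjective, we find the preimage of 11. The inverse of x ↦ x^23 on (ℤ_{37})^× is x ↦ x^11, because 23·11 = 253 = 7·36 + 1 ≡ 1 (mod 36) and x^{36} = 1 for x ≠ 0 (Fermat). So φ⁻¹(11) = 11^11 mod 37.
Repeated squaring mod 37: 11^1 ≡ 11, 11^2 ≡ 11² = 121 ≡ 10, 11^4 ≡ 10² = 100 ≡ 26, 11^8 ≡ 26² = 676 ≡ 10. Since 11 = 8 + 2 + 1, 11^11 ≡ 10·10·11: 10·10 = 100 ≡ 26, then 26·11 = 286 ≡ 27. So 11^11 ≡ 27 (mod 37).
Hence φ⁻¹(11) = 27.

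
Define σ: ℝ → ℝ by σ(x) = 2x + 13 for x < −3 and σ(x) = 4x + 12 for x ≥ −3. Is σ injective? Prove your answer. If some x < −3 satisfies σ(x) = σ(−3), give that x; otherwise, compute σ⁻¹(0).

-13/2

Both pieces are strictly increasing (slopes 2 and 4), so each is injective on its own interval.
The left piece maps (−∞, −3) onto (−∞, 7); the right piece maps [−3, ∞) onto [0, ∞).
These images overlap. In particular σ(−3) = 0 (right piece), and solving 2x + 13 = 0 on the left piece gives x = −13/2 < −3.
So σ(−13/2) = σ(−3) with −13/2 ≠ −3, and σ is not injective. This x = −13/2 is the requested value below −3.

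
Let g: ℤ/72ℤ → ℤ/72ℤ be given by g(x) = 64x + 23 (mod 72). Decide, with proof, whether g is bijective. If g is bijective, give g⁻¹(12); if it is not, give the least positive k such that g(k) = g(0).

9

By definition, g is injective when g(x_1) = g(x_2) forces x_1 = x_2.
We have gcd(64, 72) = 8 > 1. Taking x_1 = 0 and x_2 = 9: g(0) = 23 and g(9) = 64·9 + 23 = 599 ≡ 23 (mod 72).
So g(0) = g(9) while 0 ≠ 9, so g is not injective, hence not bijective.
Since g is not bijective, we find the least positive k with g(k) = g(0): this means 64k ≡ 0 (mod 72), i.e. 72 ∣ 64k. Since gcd(64, 72) = 8, dividing through by 8 this holds exactly when 9 ∣ 8k, and as gcd(8, 9) = 1, exactly when 9 ∣ k.
The smallest positive such k is 9.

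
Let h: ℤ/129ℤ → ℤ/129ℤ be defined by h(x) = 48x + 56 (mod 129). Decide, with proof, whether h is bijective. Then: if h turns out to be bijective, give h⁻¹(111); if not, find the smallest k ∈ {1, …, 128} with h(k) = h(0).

We have gcd(48, 129) = 3 > 1. Taking a = 0 and b = 43: h(0) = 56 and h(43) = 48·43 + 56 = 2120 ≡ 56 (mod 129).
So h(0) = h(43) while 0 ≠ 43, thus h is not injective, hence not bijective.
Since h is not bijective, we find the least positive k with h(k) = h(0): this means 48k ≡ 0 (mod 129), i.e. 129 ∣ 48k. Since gcd(48, 129) = 3, dividing through by 3 this holds exactly when 43 ∣ 16k, and as gcd(16, 43) = 1, exactly when 43 ∣ k.
The smallest positive such k is 43.

43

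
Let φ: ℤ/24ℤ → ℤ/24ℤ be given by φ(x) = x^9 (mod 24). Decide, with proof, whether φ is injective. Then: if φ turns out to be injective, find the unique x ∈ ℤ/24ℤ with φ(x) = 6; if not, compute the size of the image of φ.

15

φ(0) = 0^9 = 0.
φ(6): Repeated squaring mod 24: 6^1 ≡ 6, 6^2 ≡ 6² = 36 ≡ 12, 6^4 ≡ 12² = 144 ≡ 0, 6^8 ≡ 0² = 0. Since 9 = 8 + 1, 6^9 ≡ 0·6: 0·6 = 0. So 6^9 ≡ 0 (mod 24).
So φ(0) = φ(6) = 0 while 0 ≠ 6, hence φ is not injective.
Since φ is not injective, we determine |image(φ)|. Computing x^9 mod 24 for each x (by repeated squaring, reducing mod 24 at every step), the values φ(0), φ(1), …, φ(23) are: 0, 1, 8, 3, 16, 5, 0, 7, 8, 9, 16, 11, 0, 13, 8, 15, 16, 17, 0, 19, 8, 21, 16, 23.
The distinct values are {0, 1, 3, 5, 7, 8, 9, 11, 13, 15, 16, 17, 19, 21, 23}; there are 15 of them.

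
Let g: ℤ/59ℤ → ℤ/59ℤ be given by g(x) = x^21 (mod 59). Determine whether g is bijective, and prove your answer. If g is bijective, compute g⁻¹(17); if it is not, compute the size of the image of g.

35

Since 59 is prime, the nonzero elements of ℤ/59ℤ form a cyclic group of order 58.
As gcd(21, 58) = 1, raising to the 21st power is a bijection on this group: if x_1^21 ≡ x_2^21 then (x_1x_2^{−1})^21 = 1, and the only element of order dividing gcd(21, 58) = 1 is 1, so x_1 = x_2.
With g(0) = 0 this makes g injective on all of ℤ/59ℤ, hence bijective (finite equal-size domain and codomain). In particular g is bijective.
Since g is bijective, we find the preimage of 17. The inverse of x ↦ x^21 on (ℤ/59ℤ)^× is x ↦ x^47, because 21·47 = 987 = 17·58 + 1 ≡ 1 (mod 58) and x^{58} = 1 for x ≠ 0 (Fermat). So g⁻¹(17) = 17^47 mod 59.
Repeated squaring mod 59: 17^1 ≡ 17, 17^2 ≡ 17² = 289 ≡ 53, 17^4 ≡ 53² = 2809 ≡ 36, 17^8 ≡ 36² = 1296 ≡ 57, 17^16 ≡ 57² = 3249 ≡ 4, 17^32 ≡ 4² = 16. Since 47 = 32 + 8 + 4 + 2 + 1, 17^47 ≡ 16·57·36·53·17: 16·57 = 912 ≡ 27, then 27·36 = 972 ≡ 28, then 28·53 = 1484 ≡ 9, then 9·17 = 153 ≡ 35. So 17^47 ≡ 35 (mod 59).
Hence g⁻¹(17) = 35.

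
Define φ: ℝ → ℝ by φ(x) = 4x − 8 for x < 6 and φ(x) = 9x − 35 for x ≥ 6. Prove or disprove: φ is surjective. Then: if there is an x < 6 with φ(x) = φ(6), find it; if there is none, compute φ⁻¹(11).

19/4

Both pieces are strictly increasing (slopes 4 and 9), so each is injective on its own interval.
The left piece maps (−∞, 6) onto (−∞, 16); the right piece maps [6, ∞) onto [19, ∞).
The union (−∞, 16) ∪ [19, ∞) omits the interval between 16 and 19; in particular 16 has no preimage. So φ is not surjective.
Because the two images are disjoint, no x < 6 has φ(x) = φ(6), so we compute φ⁻¹(11): 11 lies in (−∞, 16), so solve 4x − 8 = 11: x = (11 + 8)/4 = 19/4.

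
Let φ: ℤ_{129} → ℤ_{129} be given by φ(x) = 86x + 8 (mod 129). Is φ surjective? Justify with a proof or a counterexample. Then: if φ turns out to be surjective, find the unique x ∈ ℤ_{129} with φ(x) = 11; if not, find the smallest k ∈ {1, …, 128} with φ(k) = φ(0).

Since gcd(86, 129) = 43, we have 86x ≡ 0 (mod 43) for all x, so φ(x) ≡ 8 (mod 43).
But 0 ≢ 8 (mod 43), so 0 ∈ ℤ_{129} has no preimage. So φ is not surjective.
Since φ is not surjective, we find the least positive k with φ(k) = φ(0): this means 86k ≡ 0 (mod 129), i.e. 129 ∣ 86k. Since gcd(86, 129) = 43, dividing through by 43 this holds exactly when 3 ∣ 2k, and as gcd(2, 3) = 1, exactly when 3 ∣ k.
The smallest positive such k is 3.

3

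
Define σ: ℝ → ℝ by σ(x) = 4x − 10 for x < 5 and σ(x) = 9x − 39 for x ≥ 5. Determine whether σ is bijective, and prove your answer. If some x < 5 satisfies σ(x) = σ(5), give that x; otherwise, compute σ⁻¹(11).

Both pieces are strictly increasing (slopes 4 and 9), so each is injective on its own interval.
The left piece maps (−∞, 5) onto (−∞, 10); the right piece maps [5, ∞) onto [6, ∞).
These images overlap. In particular σ(5) = 6 (right piece), and solving 4x − 10 = 6 on the left piece gives x = 4 < 5.
So σ(4) = σ(5) with 4 ≠ 5, and σ is not injective, hence not bijective. This x = 4 is the requested value below 5.

4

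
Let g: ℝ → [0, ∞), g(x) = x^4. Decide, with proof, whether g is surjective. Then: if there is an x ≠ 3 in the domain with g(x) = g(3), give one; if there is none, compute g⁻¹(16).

For any y ∈ [0, ∞), x = y^{1/4} ∈ ℝ satisfies x^4 = y, so g is surjective.
For the follow-up, such an x exists: taking x = −3 ∈ ℝ gives g(−3) = 81 = g(3) with −3 ≠ 3.

-3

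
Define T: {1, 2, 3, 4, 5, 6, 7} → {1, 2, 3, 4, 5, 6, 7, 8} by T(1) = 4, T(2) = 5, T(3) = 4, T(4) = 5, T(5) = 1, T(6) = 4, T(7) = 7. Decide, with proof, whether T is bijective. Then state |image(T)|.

T(1) = 4 = T(3) with 1 ≠ 3, so T is not injective, hence not bijective.
The image of T is {1, 4, 5, 7}, which has 4 elements.

4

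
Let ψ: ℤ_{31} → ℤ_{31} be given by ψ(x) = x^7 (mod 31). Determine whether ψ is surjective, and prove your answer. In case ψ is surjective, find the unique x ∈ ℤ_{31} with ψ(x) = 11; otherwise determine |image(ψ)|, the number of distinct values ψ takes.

21

Since 31 is prime, the nonzero elements of ℤ_{31} form a cyclic group of order 30.
As gcd(7, 30) = 1, raising to the 7th power is a bijection on this group: if a^7 ≡ b^7 then (ab^{−1})^7 = 1, and the only element of order dividing gcd(7, 30) = 1 is 1, so a = b.
With ψ(0) = 0 this makes ψ injective on all of ℤ_{31}, hence bijective (finite equal-size domain and codomain). In particular ψ is surjective.
Since ψ is surjective, we find the preimage of 11. The inverse of x ↦ x^7 on (ℤ_{31})^× is x ↦ x^13, because 7·13 = 91 = 3·30 + 1 ≡ 1 (mod 30) and x^{30} = 1 for x ≠ 0 (Fermat). So ψ⁻¹(11) = 11^13 mod 31.
Repeated squaring mod 31: 11^1 ≡ 11, 11^2 ≡ 11² = 121 ≡ 28, 11^4 ≡ 28² = 784 ≡ 9, 11^8 ≡ 9² = 81 ≡ 19. Since 13 = 8 + 4 + 1, 11^13 ≡ 19·9·11: 19·9 = 171 ≡ 16, then 16·11 = 176 ≡ 21. So 11^13 ≡ 21 (mod 31).
Hence ψ⁻¹(11) = 21.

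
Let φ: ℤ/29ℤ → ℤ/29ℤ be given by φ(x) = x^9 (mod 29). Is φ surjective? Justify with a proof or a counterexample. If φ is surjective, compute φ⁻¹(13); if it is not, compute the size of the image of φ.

Since 29 is prime, the nonzero elements of ℤ/29ℤ form a cyclic group of order 28.
As gcd(9, 28) = 1, raising to the 9th power is a bijection on this group: if a^9 ≡ b^9 then (ab^{−1})^9 = 1, and the only element of order dividing gcd(9, 28) = 1 is 1, so a = b.
With φ(0) = 0 this makes φ injective on all of ℤ/29ℤ, hence bijective (finite equal-size domain and codomain). In particular φ is surjective.
Since φ is surjective, we find the preimage of 13. The inverse of x ↦ x^9 on (ℤ/29ℤ)^× is x ↦ x^25, because 9·25 = 225 = 8·28 + 1 ≡ 1 (mod 28) and x^{28} = 1 for x ≠ 0 (Fermat). So φ⁻¹(13) = 13^25 mod 29.
Repeated squaring mod 29: 13^1 ≡ 13, 13^2 ≡ 13² = 169 ≡ 24, 13^4 ≡ 24² = 576 ≡ 25, 13^8 ≡ 25² = 625 ≡ 16, 13^16 ≡ 16² = 256 ≡ 24. Since 25 = 16 + 8 + 1, 13^25 ≡ 24·16·13: 24·16 = 384 ≡ 7, then 7·13 = 91 ≡ 4. So 13^25 ≡ 4 (mod 29).
Hence φ⁻¹(13) = 4.

4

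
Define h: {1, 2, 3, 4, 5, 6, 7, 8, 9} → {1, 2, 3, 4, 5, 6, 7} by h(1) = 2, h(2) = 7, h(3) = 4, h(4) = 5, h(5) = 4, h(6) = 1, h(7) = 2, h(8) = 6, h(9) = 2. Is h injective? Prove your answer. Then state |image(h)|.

6

h(3) = 4 = h(5) with 3 ≠ 5, so h is not injective.
The image of h is {1, 2, 4, 5, 6, 7}, which has 6 elements.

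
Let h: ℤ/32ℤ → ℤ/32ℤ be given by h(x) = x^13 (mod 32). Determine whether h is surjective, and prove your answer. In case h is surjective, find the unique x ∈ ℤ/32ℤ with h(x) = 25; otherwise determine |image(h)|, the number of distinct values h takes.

h(0) = 0^13 = 0.
h(2): Repeated squaring mod 32: 2^1 ≡ 2, 2^2 ≡ 2² = 4, 2^4 ≡ 4² = 16, 2^8 ≡ 16² = 256 ≡ 0. Since 13 = 8 + 4 + 1, 2^13 ≡ 0·16·2: 0·16 = 0, then 0·2 = 0. So 2^13 ≡ 0 (mod 32).
So h(0) = h(2) = 0 while 0 ≠ 2, hence h is not injective.
A non-injective map from the 32-element set ℤ/32ℤ to itself takes at most 31 distinct values, so it cannot be surjective. So h is not surjective.
Since h is not surjective, we determine |image(h)|. Computing x^13 mod 32 for each x (by repeated squaring, reducing mod 32 at every step), the values h(0), h(1), …, h(31) are: 0, 1, 0, 19, 0, 21, 0, 7, 0, 9, 0, 27, 0, 29, 0, 15, 0, 17, 0, 3, 0, 5, 0, 23, 0, 25, 0, 11, 0, 13, 0, 31.
The distinct values are {0, 1, 3, 5, 7, 9, 11, 13, 15, 17, 19, 21, 23, 25, 27, 29, 31}; there are 17 of them.

17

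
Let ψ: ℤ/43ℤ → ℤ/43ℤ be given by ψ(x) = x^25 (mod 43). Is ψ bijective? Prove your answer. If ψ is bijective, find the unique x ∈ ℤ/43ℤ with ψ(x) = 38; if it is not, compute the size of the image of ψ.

Since 43 is prime, the nonzero elements of ℤ/43ℤ form a cyclic group of order 42.
As gcd(25, 42) = 1, raising to the 25th power is a bijection on this group: if a^25 ≡ b^25 then (ab^{−1})^25 = 1, and the only element of order dividing gcd(25, 42) = 1 is 1, so a = b.
With ψ(0) = 0 this makes ψ injective on all of ℤ/43ℤ, hence bijective (finite equal-size domain and codomain). In particular ψ is bijective.
Since ψ is bijective, we find the preimage of 38. The inverse of x ↦ x^25 on (ℤ/43ℤ)^× is x ↦ x^37, because 25·37 = 925 = 22·42 + 1 ≡ 1 (mod 42) and x^{42} = 1 for x ≠ 0 (Fermat). So ψ⁻¹(38) = 38^37 mod 43.
Repeated squaring mod 43: 38^1 ≡ 38, 38^2 ≡ 38² = 1444 ≡ 25, 38^4 ≡ 25² = 625 ≡ 23, 38^8 ≡ 23² = 529 ≡ 13, 38^16 ≡ 13² = 169 ≡ 40, 38^32 ≡ 40² = 1600 ≡ 9. Since 37 = 32 + 4 + 1, 38^37 ≡ 9·23·38: 9·23 = 207 ≡ 35, then 35·38 = 1330 ≡ 40. So 38^37 ≡ 40 (mod 43).
Hence ψ⁻¹(38) = 40.

40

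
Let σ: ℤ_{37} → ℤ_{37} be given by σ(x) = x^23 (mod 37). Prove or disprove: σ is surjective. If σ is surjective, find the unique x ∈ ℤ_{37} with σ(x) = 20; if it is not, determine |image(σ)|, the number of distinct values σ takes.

5

Since 37 is prime, the nonzero elements of ℤ_{37} form a cyclic group of order 36.
As gcd(23, 36) = 1, raising to the 23rd power is a bijection on this group: if u^23 ≡ v^23 then (uv^{−1})^23 = 1, and the only element of order dividing gcd(23, 36) = 1 is 1, so u = v.
With σ(0) = 0 this makes σ injective on all of ℤ_{37}, hence bijective (finite equal-size domain and codomain). In particular σ is surjective.
Since σ is surjective, we find the preimage of 20. The inverse of x ↦ x^23 on (ℤ_{37})^× is x ↦ x^11, because 23·11 = 253 = 7·36 + 1 ≡ 1 (mod 36) and x^{36} = 1 for x ≠ 0 (Fermat). So σ⁻¹(20) = 20^11 mod 37.
Repeated squaring mod 37: 20^1 ≡ 20, 20^2 ≡ 20² = 400 ≡ 30, 20^4 ≡ 30² = 900 ≡ 12, 20^8 ≡ 12² = 144 ≡ 33. Since 11 = 8 + 2 + 1, 20^11 ≡ 33·30·20: 33·30 = 990 ≡ 28, then 28·20 = 560 ≡ 5. So 20^11 ≡ 5 (mod 37).
Hence σ⁻¹(20) = 5.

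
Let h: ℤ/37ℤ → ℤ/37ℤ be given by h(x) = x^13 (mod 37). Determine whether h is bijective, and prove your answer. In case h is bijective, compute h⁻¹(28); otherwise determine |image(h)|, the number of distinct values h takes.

21

Since 37 is prime, the nonzero elements of ℤ/37ℤ form a cyclic group of order 36.
As gcd(13, 36) = 1, raising to the 13th power is a bijection on this group: if a^13 ≡ b^13 then (ab^{−1})^13 = 1, and the only element of order dividing gcd(13, 36) = 1 is 1, so a = b.
With h(0) = 0 this makes h injective on all of ℤ/37ℤ, hence bijective (finite equal-size domain and codomain). In particular h is bijective.
Since h is bijective, we find the preimage of 28. The inverse of x ↦ x^13 on (ℤ/37ℤ)^× is x ↦ x^25, because 13·25 = 325 = 9·36 + 1 ≡ 1 (mod 36) and x^{36} = 1 for x ≠ 0 (Fermat). So h⁻¹(28) = 28^25 mod 37.
Repeated squaring mod 37: 28^1 ≡ 28, 28^2 ≡ 28² = 784 ≡ 7, 28^4 ≡ 7² = 49 ≡ 12, 28^8 ≡ 12² = 144 ≡ 33, 28^16 ≡ 33² = 1089 ≡ 16. Since 25 = 16 + 8 + 1, 28^25 ≡ 16·33·28: 16·33 = 528 ≡ 10, then 10·28 = 280 ≡ 21. So 28^25 ≡ 21 (mod 37).
Hence h⁻¹(28) = 21.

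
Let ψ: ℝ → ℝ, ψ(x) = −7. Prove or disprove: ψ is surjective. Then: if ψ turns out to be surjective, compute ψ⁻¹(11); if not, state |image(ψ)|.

1

ψ(x) = −7 for all x, so −6 has no preimage and ψ is not surjective.
Since ψ is not surjective, we state |image(ψ)|: the image of ψ is {−7}, which has 1 element.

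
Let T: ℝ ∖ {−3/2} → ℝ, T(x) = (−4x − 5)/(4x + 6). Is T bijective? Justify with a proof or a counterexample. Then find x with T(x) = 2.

If T(x) = −1, cross-multiplying gives 4(−4x − 5) = −4(4x + 6), which simplifies to −20 = −24 — false.  So −1 has no preimage and T is not surjective.
Thus T is not bijective.
Solving T(x) = 2: cross-multiplying gives −4x − 5 = 2(4x + 6), which rearranges to −12x = 17, so x = −17/12.

-17/12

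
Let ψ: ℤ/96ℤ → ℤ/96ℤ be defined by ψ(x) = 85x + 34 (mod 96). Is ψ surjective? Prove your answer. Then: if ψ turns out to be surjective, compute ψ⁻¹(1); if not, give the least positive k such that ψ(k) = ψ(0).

Recall that surjectivity means every element of the codomain has a preimage under ψ.
Since gcd(85, 96) = 1, 85 is invertible modulo 96. Euclid's algorithm: 96 = 1·85 + 11, 85 = 7·11 + 8, 11 = 1·8 + 3, 8 = 2·3 + 2, 3 = 1·2 + 1; back-substituting gives 1 = 61·85 − 54·96, so 85⁻¹ ≡ 61 (mod 96).
For any y ∈ ℤ/96ℤ, x = 61(y − 34) mod 96 satisfies ψ(x) = 85·61(y − 34) + 34 ≡ y (since 85·61 ≡ 1 mod 96). So every y has a preimage.
Therefore ψ is surjective.
Since ψ is surjective, we compute ψ⁻¹(1): solve 85x + 34 ≡ 1 (mod 96), i.e. 85x ≡ 63 (mod 96).
Multiplying by 85⁻¹ = 61 gives x ≡ 61·63 = 3843 = 40·96 + 3 ≡ 3 (mod 96).
Check: ψ(3) = 85·3 + 34 = 289 = 3·96 + 1 ≡ 1 (mod 96).

3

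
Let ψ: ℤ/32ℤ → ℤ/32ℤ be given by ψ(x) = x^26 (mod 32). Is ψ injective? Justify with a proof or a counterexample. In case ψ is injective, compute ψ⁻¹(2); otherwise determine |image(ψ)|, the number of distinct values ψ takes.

ψ(0) = 0^26 = 0.
ψ(2): Repeated squaring mod 32: 2^1 ≡ 2, 2^2 ≡ 2² = 4, 2^4 ≡ 4² = 16, 2^8 ≡ 16² = 256 ≡ 0, 2^16 ≡ 0² = 0. Since 26 = 16 + 8 + 2, 2^26 ≡ 0·0·4: 0·0 = 0, then 0·4 = 0. So 2^26 ≡ 0 (mod 32).
So ψ(0) = ψ(2) = 0 while 0 ≠ 2, thus ψ is not injective.
Since ψ is not injective, we determine |image(ψ)|. Computing x^26 mod 32 for each x (by repeated squaring, reducing mod 32 at every step), the values ψ(0), ψ(1), …, ψ(31) are: 0, 1, 0, 9, 0, 25, 0, 17, 0, 17, 0, 25, 0, 9, 0, 1, 0, 1, 0, 9, 0, 25, 0, 17, 0, 17, 0, 25, 0, 9, 0, 1.
The distinct values are {0, 1, 9, 17, 25}; there are 5 of them.

5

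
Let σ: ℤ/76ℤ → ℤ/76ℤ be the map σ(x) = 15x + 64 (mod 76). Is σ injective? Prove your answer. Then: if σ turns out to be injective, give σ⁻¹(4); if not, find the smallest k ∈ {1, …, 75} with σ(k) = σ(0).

72

Suppose σ(x_1) = σ(x_2) in ℤ/76ℤ. Then 15x_1 + 64 ≡ 15x_2 + 64 (mod 76), so 15(x_1 − x_2) ≡ 0 (mod 76).
Since gcd(15, 76) = 1, 15 is invertible modulo 76, thus x_1 − x_2 ≡ 0 (mod 76), i.e. x_1 = x_2.
Therefore σ is injective.
We now compute 15⁻¹ mod 76 explicitly. Euclid's algorithm: 76 = 5·15 + 1; back-substituting gives 1 = 71·15 − 14·76, so 15⁻¹ ≡ 71 (mod 76).
Since σ is injective, we compute σ⁻¹(4): solve 15x + 64 ≡ 4 (mod 76), i.e. 15x ≡ 16 (mod 76).
Multiplying by 15⁻¹ = 71 gives x ≡ 71·16 = 1136 = 14·76 + 72 ≡ 72 (mod 76).
Check: σ(72) = 15·72 + 64 = 1144 = 15·76 + 4 ≡ 4 (mod 76).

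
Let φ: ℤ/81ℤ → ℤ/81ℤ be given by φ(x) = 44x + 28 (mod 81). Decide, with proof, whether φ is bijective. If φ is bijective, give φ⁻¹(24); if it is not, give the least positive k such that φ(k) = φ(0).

Recall that φ is injective if φ(s) = φ(t) implies s = t.
If φ(s) = φ(t), then 44s ≡ 44t (mod 81). Because gcd(44, 81) = 1, we may cancel 44 to get s ≡ t (mod 81).
We now compute 44⁻¹ mod 81 explicitly. Euclid's algorithm: 81 = 1·44 + 37, 44 = 1·37 + 7, 37 = 5·7 + 2, 7 = 3·2 + 1; back-substituting gives 1 = 35·44 − 19·81, so 44⁻¹ ≡ 35 (mod 81).
For any y ∈ ℤ/81ℤ, x = 35(y − 28) mod 81 satisfies φ(x) = 44·35(y − 28) + 28 ≡ y (since 44·35 ≡ 1 mod 81). So every y has a preimage.
Therefore φ is bijective.
Since φ is bijective, we compute φ⁻¹(24): solve 44x + 28 ≡ 24 (mod 81), i.e. 44x ≡ 77 (mod 81).
Multiplying by 44⁻¹ = 35 gives x ≡ 35·77 = 2695 = 33·81 + 22 ≡ 22 (mod 81).
Check: φ(22) = 44·22 + 28 = 996 = 12·81 + 24 ≡ 24 (mod 81).

22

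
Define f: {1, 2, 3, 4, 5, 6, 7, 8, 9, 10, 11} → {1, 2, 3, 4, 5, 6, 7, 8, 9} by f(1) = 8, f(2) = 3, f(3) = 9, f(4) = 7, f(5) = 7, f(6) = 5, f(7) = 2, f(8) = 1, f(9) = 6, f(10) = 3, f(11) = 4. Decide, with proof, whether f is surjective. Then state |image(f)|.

Every element of the codomain has a preimage: 1 = f(8), 2 = f(7), 3 = f(2), 4 = f(11), 5 = f(6), 6 = f(9), 7 = f(4), 8 = f(1), 9 = f(3).
Hence f is surjective.
The image of f is {1, 2, 3, 4, 5, 6, 7, 8, 9}, which has 9 elements.

9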